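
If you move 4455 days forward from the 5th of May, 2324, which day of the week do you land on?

First find the weekday of May 5, 2324. Doomsday rule: the anchor day for the 2300s is Wednesday. For year 24: 24÷12 = 2 r 0, and 0÷4 = 0, so 2+0+0 = 2.
Wednesday + 2 ≡ Friday — that's 2324's doomsday.
In May the doomsday date is May 9.
May 5 is 4 days before May 9; 4 mod 7 = 4, so Friday − 4 = Monday.
4455 mod 7 = 3, so 4455 days after a Monday is Monday + 3 = Thursday.

Thursday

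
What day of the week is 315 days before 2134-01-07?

Thursday

Jan 7, 2134 is a Thursday.
315 mod 7 = 0, so 315 days before a Thursday is Thursday − 0 = Thursday.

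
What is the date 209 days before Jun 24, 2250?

November 27, 2249

−24 → May 31, 2250 (end of May, 31 days; 185 left).
−31 → Apr 30, 2250 (end of Apr, 30 days; 154 left).
−30 → Mar 31, 2250 (end of Mar, 31 days; 124 left).
−31 → Feb 28, 2250 (end of Feb, 28 days; 93 left).
−28 → Jan 31, 2250 (end of Jan, 31 days; 65 left).
−31 → Dec 31, 2249 (end of Dec, 31 days; 34 left).
−31 → Nov 30, 2249 (end of Nov, 30 days; 3 left).
−3 → Nov 27, 2249.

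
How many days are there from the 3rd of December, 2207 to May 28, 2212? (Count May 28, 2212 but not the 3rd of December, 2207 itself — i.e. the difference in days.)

Dec 3, 2207 → Dec 3, 2208: 366 days (Feb 29, 2208 is in that span).
Dec 3, 2208 → Dec 3, 2209: 365 days.
Dec 3, 2209 → Dec 3, 2210: 365 days.
Dec 3, 2210 → Dec 3, 2211: 365 days.
Dec 3, 2211 → Jan 3, 2212: 31 days (December has 31).
Jan 3, 2212 → Feb 3, 2212: 31 days (January has 31).
Feb 3, 2212 → Mar 3, 2212: 29 days (February has 29).
Mar 3, 2212 → Apr 3, 2212: 31 days (March has 31).
Apr 3, 2212 → May 3, 2212: 30 days (April has 30).
May 3, 2212 → May 28, 2212: 25 days.
Total: 1638 days.

1638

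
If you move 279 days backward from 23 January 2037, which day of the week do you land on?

Saturday

Jan 23, 2037 is a Friday.
279 mod 7 = 6, so 279 days before a Friday is Friday − 6 = Saturday.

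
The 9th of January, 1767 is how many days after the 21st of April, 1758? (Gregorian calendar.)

3185

Apr 21, 1758 → Apr 21, 1759: 365 days.
Apr 21, 1759 → Apr 21, 1760: 366 days (Feb 29, 1760 is in that span).
Apr 21, 1760 → Apr 21, 1761: 365 days.
Apr 21, 1761 → Apr 21, 1762: 365 days.
Apr 21, 1762 → Apr 21, 1763: 365 days.
Apr 21, 1763 → Apr 21, 1764: 366 days (Feb 29, 1764 is in that span).
Apr 21, 1764 → Apr 21, 1765: 365 days.
Apr 21, 1765 → Apr 21, 1766: 365 days.
Apr 21, 1766 → May 21, 1766: 30 days (April has 30).
May 21, 1766 → Jun 21, 1766: 31 days (May has 31).
Jun 21, 1766 → Jul 21, 1766: 30 days (June has 30).
Jul 21, 1766 → Aug 21, 1766: 31 days (July has 31).
Aug 21, 1766 → Sep 21, 1766: 31 days (August has 31).
Sep 21, 1766 → Oct 21, 1766: 30 days (September has 30).
Oct 21, 1766 → Nov 21, 1766: 31 days (October has 31).
Nov 21, 1766 → Dec 21, 1766: 30 days (November has 30).
Dec 21, 1766 → Jan 9, 1767: 19 days.
Total: 3185 days.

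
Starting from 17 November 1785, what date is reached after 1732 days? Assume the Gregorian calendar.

+365 (one year) → Nov 17, 1786 (1367 left).
+365 (one year) → Nov 17, 1787 (1002 left).
+366 (one year; includes Feb 29, 1788) → Nov 17, 1788 (636 left).
+365 (one year) → Nov 17, 1789 (271 left).
Nov has 30 days: +14 → Dec 1, 1789 (257 left).
Dec has 31 days: +31 → Jan 1, 1790 (226 left).
Jan has 31 days: +31 → Feb 1, 1790 (195 left).
Feb has 28 days: +28 → Mar 1, 1790 (167 left).
Mar has 31 days: +31 → Apr 1, 1790 (136 left).
Apr has 30 days: +30 → May 1, 1790 (106 left).
May has 31 days: +31 → Jun 1, 1790 (75 left).
Jun has 30 days: +30 → Jul 1, 1790 (45 left).
Jul has 31 days: +31 → Aug 1, 1790 (14 left).
+14 → Aug 15, 1790.

August 15, 1790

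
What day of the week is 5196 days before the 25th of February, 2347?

First find the weekday of Feb 25, 2347. Doomsday rule: the anchor day for the 2300s is Wednesday. For year 47: 47÷12 = 3 r 11, and 11÷4 = 2, so 3+11+2 = 16.
Wednesday + 16 ≡ Friday — that's 2347's doomsday.
In February the doomsday date is Feb 28 (2347 is not a leap year).
Feb 25 is 3 days before Feb 28; 3 mod 7 = 3, so Friday − 3 = Tuesday.
5196 mod 7 = 2, so 5196 days before a Tuesday is Tuesday − 2 = Sunday.

Sunday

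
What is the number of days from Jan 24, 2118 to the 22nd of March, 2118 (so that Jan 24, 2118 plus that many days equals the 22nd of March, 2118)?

57

Jan 24, 2118 → Feb 24, 2118: 31 days (January has 31).
Feb 24, 2118 → Mar 22, 2118: 26 days.
Total: 57 days.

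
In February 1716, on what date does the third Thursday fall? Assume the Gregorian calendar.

February 20, 1716

February 1, 1716 is a Saturday.
The first Thursday is therefore February 6 (5 days later).
The third Thursday is 6 + 2×7 = February 20.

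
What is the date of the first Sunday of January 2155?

January 1, 2155 is a Wednesday.
The first Sunday is therefore January 5 (4 days later).

January 5, 2155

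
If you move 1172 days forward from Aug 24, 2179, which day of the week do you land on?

Aug 24, 2179 is a Tuesday.
1172 mod 7 = 3, so 1172 days after a Tuesday is Tuesday + 3 = Friday.

Friday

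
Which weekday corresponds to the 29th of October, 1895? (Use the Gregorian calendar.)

Doomsday rule: the anchor day for the 1800s is Friday. For year 95: 95÷12 = 7 r 11, and 11÷4 = 2, so 7+11+2 = 20.
Friday + 20 ≡ Thursday — that's 1895's doomsday.
In October the doomsday date is Oct 10.
Oct 29 is 19 days after Oct 10; 19 mod 7 = 5, so Thursday + 5 = Tuesday.

Tuesday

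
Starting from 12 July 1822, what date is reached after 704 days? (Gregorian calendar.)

+365 (one year) → Jul 12, 1823 (339 left).
Jul has 31 days: +20 → Aug 1, 1823 (319 left).
Aug has 31 days: +31 → Sep 1, 1823 (288 left).
Sep has 30 days: +30 → Oct 1, 1823 (258 left).
Oct has 31 days: +31 → Nov 1, 1823 (227 left).
Nov has 30 days: +30 → Dec 1, 1823 (197 left).
Dec has 31 days: +31 → Jan 1, 1824 (166 left).
Jan has 31 days: +31 → Feb 1, 1824 (135 left).
Feb has 29 days: +29 → Mar 1, 1824 (106 left).
Mar has 31 days: +31 → Apr 1, 1824 (75 left).
Apr has 30 days: +30 → May 1, 1824 (45 left).
May has 31 days: +31 → Jun 1, 1824 (14 left).
+14 → Jun 15, 1824.

June 15, 1824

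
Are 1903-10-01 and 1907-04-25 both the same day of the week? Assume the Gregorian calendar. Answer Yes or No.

Yes

From Oct 1, 1903 to Apr 25, 1907 is 1302 days.
1302 mod 7 = 0, so they are the same weekday.
(Oct 1, 1903 is a Thursday; Apr 25, 1907 is a Thursday.)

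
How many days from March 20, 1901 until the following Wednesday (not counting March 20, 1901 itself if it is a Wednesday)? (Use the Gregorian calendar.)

7

Mar 20, 1901 is a Wednesday.
From Wednesday to the next Wednesday is 7 days.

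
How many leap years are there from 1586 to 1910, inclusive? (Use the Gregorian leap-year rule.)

Multiples of 4 in [1586,1910]: 81.
Of those, multiples of 100: 4 (not leap unless ÷400).
Multiples of 400: 1.
Leap years = 81 − 4 + 1 = 78.

78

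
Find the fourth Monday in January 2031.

January 27, 2031

January 1, 2031 is a Wednesday.
The first Monday is therefore January 6 (5 days later).
The fourth Monday is 6 + 3×7 = January 27.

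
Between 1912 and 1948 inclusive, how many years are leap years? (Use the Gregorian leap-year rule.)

Multiples of 4 in [1912,1948]: 10.
Of those, multiples of 100: 0 (not leap unless ÷400).
Multiples of 400: 0.
Leap years = 10 − 0 + 0 = 10.

10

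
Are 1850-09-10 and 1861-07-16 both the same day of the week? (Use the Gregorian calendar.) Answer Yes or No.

Yes

From Sep 10, 1850 to Jul 16, 1861 is 3962 days.
3962 mod 7 = 0, so they are the same weekday.
(Sep 10, 1850 is a Tuesday; Jul 16, 1861 is a Tuesday.)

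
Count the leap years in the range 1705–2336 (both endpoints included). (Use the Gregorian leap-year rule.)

Multiples of 4 in [1705,2336]: 158.
Of those, multiples of 100: 6 (not leap unless ÷400).
Multiples of 400: 1.
Leap years = 158 − 6 + 1 = 153.

153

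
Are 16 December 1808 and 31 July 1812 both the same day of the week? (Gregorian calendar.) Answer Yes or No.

Yes

From Dec 16, 1808 to Jul 31, 1812 is 1323 days.
1323 mod 7 = 0, so they are the same weekday.
(Dec 16, 1808 is a Friday; Jul 31, 1812 is a Friday.)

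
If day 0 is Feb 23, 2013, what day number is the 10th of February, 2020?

Feb 23, 2013 → Feb 23, 2014: 365 days.
Feb 23, 2014 → Feb 23, 2015: 365 days.
Feb 23, 2015 → Feb 23, 2016: 365 days.
Feb 23, 2016 → Feb 23, 2017: 366 days (Feb 29, 2016 is in that span).
Feb 23, 2017 → Feb 23, 2018: 365 days.
Feb 23, 2018 → Feb 23, 2019: 365 days.
Feb 23, 2019 → Mar 23, 2019: 28 days (February has 28).
Mar 23, 2019 → Apr 23, 2019: 31 days (March has 31).
Apr 23, 2019 → May 23, 2019: 30 days (April has 30).
May 23, 2019 → Jun 23, 2019: 31 days (May has 31).
Jun 23, 2019 → Jul 23, 2019: 30 days (June has 30).
Jul 23, 2019 → Aug 23, 2019: 31 days (July has 31).
Aug 23, 2019 → Sep 23, 2019: 31 days (August has 31).
Sep 23, 2019 → Oct 23, 2019: 30 days (September has 30).
Oct 23, 2019 → Nov 23, 2019: 31 days (October has 31).
Nov 23, 2019 → Dec 23, 2019: 30 days (November has 30).
Dec 23, 2019 → Jan 23, 2020: 31 days (December has 31).
Jan 23, 2020 → Feb 10, 2020: 18 days.
Total: 2543 days.

2543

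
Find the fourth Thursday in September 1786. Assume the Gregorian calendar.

September 28, 1786

September 1, 1786 is a Friday.
The first Thursday is therefore September 7 (6 days later).
The fourth Thursday is 7 + 3×7 = September 28.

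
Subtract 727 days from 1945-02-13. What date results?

February 17, 1943

−366 (one year; includes Feb 29, 1944) → Feb 13, 1944 (361 left).
−13 → Jan 31, 1944 (end of Jan, 31 days; 348 left).
−31 → Dec 31, 1943 (end of Dec, 31 days; 317 left).
−31 → Nov 30, 1943 (end of Nov, 30 days; 286 left).
−30 → Oct 31, 1943 (end of Oct, 31 days; 256 left).
−31 → Sep 30, 1943 (end of Sep, 30 days; 225 left).
−30 → Aug 31, 1943 (end of Aug, 31 days; 195 left).
−31 → Jul 31, 1943 (end of Jul, 31 days; 164 left).
−31 → Jun 30, 1943 (end of Jun, 30 days; 133 left).
−30 → May 31, 1943 (end of May, 31 days; 103 left).
−31 → Apr 30, 1943 (end of Apr, 30 days; 72 left).
−30 → Mar 31, 1943 (end of Mar, 31 days; 42 left).
−31 → Feb 28, 1943 (end of Feb, 28 days; 11 left).
−11 → Feb 17, 1943.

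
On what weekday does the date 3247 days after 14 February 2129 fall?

Sunday

Feb 14, 2129 is a Monday.
3247 mod 7 = 6, so 3247 days after a Monday is Monday + 6 = Sunday.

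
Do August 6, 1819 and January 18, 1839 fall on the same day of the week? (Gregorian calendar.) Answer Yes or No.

Yes

From Aug 6, 1819 to Jan 18, 1839 is 7105 days.
7105 mod 7 = 0, so they are the same weekday.
(Aug 6, 1819 is a Friday; Jan 18, 1839 is a Friday.)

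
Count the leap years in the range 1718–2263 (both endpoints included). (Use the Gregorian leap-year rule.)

Multiples of 4 in [1718,2263]: 136.
Of those, multiples of 100: 5 (not leap unless ÷400).
Multiples of 400: 1.
Leap years = 136 − 5 + 1 = 132.

132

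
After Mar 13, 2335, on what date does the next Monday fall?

March 18, 2335

Mar 13, 2335 is a Wednesday.
From Wednesday to the next Monday is 5 days.
Mar 13, 2335 + 5 = Mar 18, 2335.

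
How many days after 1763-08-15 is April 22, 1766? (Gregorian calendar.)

981

Aug 15, 1763 → Aug 15, 1764: 366 days (Feb 29, 1764 is in that span).
Aug 15, 1764 → Aug 15, 1765: 365 days.
Aug 15, 1765 → Sep 15, 1765: 31 days (August has 31).
Sep 15, 1765 → Oct 15, 1765: 30 days (September has 30).
Oct 15, 1765 → Nov 15, 1765: 31 days (October has 31).
Nov 15, 1765 → Dec 15, 1765: 30 days (November has 30).
Dec 15, 1765 → Jan 15, 1766: 31 days (December has 31).
Jan 15, 1766 → Feb 15, 1766: 31 days (January has 31).
Feb 15, 1766 → Mar 15, 1766: 28 days (February has 28).
Mar 15, 1766 → Apr 15, 1766: 31 days (March has 31).
Apr 15, 1766 → Apr 22, 1766: 7 days.
Total: 981 days.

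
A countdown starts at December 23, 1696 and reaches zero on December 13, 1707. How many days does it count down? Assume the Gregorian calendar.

4006

Dec 23, 1696 → Dec 23, 1697: 365 days.
Dec 23, 1697 → Dec 23, 1698: 365 days.
Dec 23, 1698 → Dec 23, 1699: 365 days.
Dec 23, 1699 → Dec 23, 1700: 365 days.
Dec 23, 1700 → Dec 23, 1701: 365 days.
Dec 23, 1701 → Dec 23, 1702: 365 days.
Dec 23, 1702 → Dec 23, 1703: 365 days.
Dec 23, 1703 → Dec 23, 1704: 366 days (Feb 29, 1704 is in that span).
Dec 23, 1704 → Dec 23, 1705: 365 days.
Dec 23, 1705 → Dec 23, 1706: 365 days.
Dec 23, 1706 → Jan 23, 1707: 31 days (December has 31).
Jan 23, 1707 → Feb 23, 1707: 31 days (January has 31).
Feb 23, 1707 → Mar 23, 1707: 28 days (February has 28).
Mar 23, 1707 → Apr 23, 1707: 31 days (March has 31).
Apr 23, 1707 → May 23, 1707: 30 days (April has 30).
May 23, 1707 → Jun 23, 1707: 31 days (May has 31).
Jun 23, 1707 → Jul 23, 1707: 30 days (June has 30).
Jul 23, 1707 → Aug 23, 1707: 31 days (July has 31).
Aug 23, 1707 → Sep 23, 1707: 31 days (August has 31).
Sep 23, 1707 → Oct 23, 1707: 30 days (September has 30).
Oct 23, 1707 → Nov 23, 1707: 31 days (October has 31).
Nov 23, 1707 → Dec 13, 1707: 20 days.
Total: 4006 days.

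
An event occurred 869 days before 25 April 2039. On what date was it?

−365 (one year) → Apr 25, 2038 (504 left).
−365 (one year) → Apr 25, 2037 (139 left).
−25 → Mar 31, 2037 (end of Mar, 31 days; 114 left).
−31 → Feb 28, 2037 (end of Feb, 28 days; 83 left).
−28 → Jan 31, 2037 (end of Jan, 31 days; 55 left).
−31 → Dec 31, 2036 (end of Dec, 31 days; 24 left).
−24 → Dec 7, 2036.

December 7, 2036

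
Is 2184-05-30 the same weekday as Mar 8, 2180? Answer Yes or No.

From Mar 8, 2180 to May 30, 2184 is 1544 days.
1544 mod 7 = 4, so they are different weekdays.
(Mar 8, 2180 is a Wednesday; May 30, 2184 is a Sunday.)

No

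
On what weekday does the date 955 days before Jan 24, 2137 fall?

Monday

First find the weekday of Jan 24, 2137. Doomsday rule: the anchor day for the 2100s is Sunday. For year 37: 37÷12 = 3 r 1, and 1÷4 = 0, so 3+1+0 = 4.
Sunday + 4 ≡ Thursday — that's 2137's doomsday.
In January the doomsday date is Jan 3 (2137 is not a leap year).
Jan 24 is 21 days after Jan 3; 21 mod 7 = 0, so Thursday + 0 = Thursday.
955 mod 7 = 3, so 955 days before a Thursday is Thursday − 3 = Monday.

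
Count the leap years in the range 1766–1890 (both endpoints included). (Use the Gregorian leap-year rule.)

30

Multiples of 4 in [1766,1890]: 31.
Of those, multiples of 100: 1 (not leap unless ÷400).
Multiples of 400: 0.
Leap years = 31 − 1 + 0 = 30.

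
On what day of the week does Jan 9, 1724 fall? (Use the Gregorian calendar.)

Doomsday rule: the anchor day for the 1700s is Sunday. For year 24: 24÷12 = 2 r 0, and 0÷4 = 0, so 2+0+0 = 2.
Sunday + 2 ≡ Tuesday — that's 1724's doomsday.
In January the doomsday date is Jan 4 (1724 is a leap year (divisible by 4)).
Jan 9 is 5 days after Jan 4; 5 mod 7 = 5, so Tuesday + 5 = Sunday.

Sunday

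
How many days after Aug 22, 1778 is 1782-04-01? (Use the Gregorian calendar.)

1318

Aug 22, 1778 → Aug 22, 1779: 365 days.
Aug 22, 1779 → Aug 22, 1780: 366 days (Feb 29, 1780 is in that span).
Aug 22, 1780 → Aug 22, 1781: 365 days.
Aug 22, 1781 → Sep 22, 1781: 31 days (August has 31).
Sep 22, 1781 → Oct 22, 1781: 30 days (September has 30).
Oct 22, 1781 → Nov 22, 1781: 31 days (October has 31).
Nov 22, 1781 → Dec 22, 1781: 30 days (November has 30).
Dec 22, 1781 → Jan 22, 1782: 31 days (December has 31).
Jan 22, 1782 → Feb 22, 1782: 31 days (January has 31).
Feb 22, 1782 → Mar 22, 1782: 28 days (February has 28).
Mar 22, 1782 → Apr 1, 1782: 10 days.
Total: 1318 days.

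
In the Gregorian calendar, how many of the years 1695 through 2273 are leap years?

Multiples of 4 in [1695,2273]: 145.
Of those, multiples of 100: 6 (not leap unless ÷400).
Multiples of 400: 1.
Leap years = 145 − 6 + 1 = 140.

140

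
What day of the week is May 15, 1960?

Doomsday rule: the anchor day for the 1900s is Wednesday. For year 60: 60÷12 = 5 r 0, and 0÷4 = 0, so 5+0+0 = 5.
Wednesday + 5 ≡ Monday — that's 1960's doomsday.
In May the doomsday date is May 9.
May 15 is 6 days after May 9; 6 mod 7 = 6, so Monday + 6 = Sunday.

Sunday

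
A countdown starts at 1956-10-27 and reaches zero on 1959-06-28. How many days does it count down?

Oct 27, 1956 → Oct 27, 1957: 365 days.
Oct 27, 1957 → Oct 27, 1958: 365 days.
Oct 27, 1958 → Nov 27, 1958: 31 days (October has 31).
Nov 27, 1958 → Dec 27, 1958: 30 days (November has 30).
Dec 27, 1958 → Jan 27, 1959: 31 days (December has 31).
Jan 27, 1959 → Feb 27, 1959: 31 days (January has 31).
Feb 27, 1959 → Mar 27, 1959: 28 days (February has 28).
Mar 27, 1959 → Apr 27, 1959: 31 days (March has 31).
Apr 27, 1959 → May 27, 1959: 30 days (April has 30).
May 27, 1959 → Jun 27, 1959: 31 days (May has 31).
Jun 27, 1959 → Jun 28, 1959: 1 days.
Total: 974 days.

974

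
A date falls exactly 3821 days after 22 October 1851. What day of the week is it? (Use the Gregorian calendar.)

First find the weekday of Oct 22, 1851. Doomsday rule: the anchor day for the 1800s is Friday. For year 51: 51÷12 = 4 r 3, and 3÷4 = 0, so 4+3+0 = 7.
Friday + 7 ≡ Friday — that's 1851's doomsday.
In October the doomsday date is Oct 10.
Oct 22 is 12 days after Oct 10; 12 mod 7 = 5, so Friday + 5 = Wednesday.
3821 mod 7 = 6, so 3821 days after a Wednesday is Wednesday + 6 = Tuesday.

Tuesday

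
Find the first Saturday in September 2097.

September 7, 2097

September 1, 2097 is a Sunday.
The first Saturday is therefore September 7 (6 days later).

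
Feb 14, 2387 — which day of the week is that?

Doomsday rule: the anchor day for the 2300s is Wednesday. For year 87: 87÷12 = 7 r 3, and 3÷4 = 0, so 7+3+0 = 10.
Wednesday + 10 ≡ Saturday — that's 2387's doomsday.
In February the doomsday date is Feb 28 (2387 is not a leap year).
Feb 14 is 14 days before Feb 28; 14 mod 7 = 0, so Saturday − 0 = Saturday.

Saturday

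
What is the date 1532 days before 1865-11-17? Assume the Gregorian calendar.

September 7, 1861

−365 (one year) → Nov 17, 1864 (1167 left).
−366 (one year; includes Feb 29, 1864) → Nov 17, 1863 (801 left).
−365 (one year) → Nov 17, 1862 (436 left).
−365 (one year) → Nov 17, 1861 (71 left).
−17 → Oct 31, 1861 (end of Oct, 31 days; 54 left).
−31 → Sep 30, 1861 (end of Sep, 30 days; 23 left).
−23 → Sep 7, 1861.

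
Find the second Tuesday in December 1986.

December 1, 1986 is a Monday.
The first Tuesday is therefore December 2 (1 days later).
The second Tuesday is 2 + 1×7 = December 9.

December 9, 1986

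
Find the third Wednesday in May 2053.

May 1, 2053 is a Thursday.
The first Wednesday is therefore May 7 (6 days later).
The third Wednesday is 7 + 2×7 = May 21.

May 21, 2053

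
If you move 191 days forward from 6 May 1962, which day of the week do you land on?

First find the weekday of May 6, 1962. Doomsday rule: the anchor day for the 1900s is Wednesday. For year 62: 62÷12 = 5 r 2, and 2÷4 = 0, so 5+2+0 = 7.
Wednesday + 7 ≡ Wednesday — that's 1962's doomsday.
In May the doomsday date is May 9.
May 6 is 3 days before May 9; 3 mod 7 = 3, so Wednesday − 3 = Sunday.
191 mod 7 = 2, so 191 days after a Sunday is Sunday + 2 = Tuesday.

Tuesday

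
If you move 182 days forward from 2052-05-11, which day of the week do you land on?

Saturday

May 11, 2052 is a Saturday.
182 mod 7 = 0, so 182 days after a Saturday is Saturday + 0 = Saturday.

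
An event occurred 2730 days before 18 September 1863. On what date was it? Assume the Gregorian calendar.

−365 (one year) → Sep 18, 1862 (2365 left).
−365 (one year) → Sep 18, 1861 (2000 left).
−365 (one year) → Sep 18, 1860 (1635 left).
−366 (one year; includes Feb 29, 1860) → Sep 18, 1859 (1269 left).
−365 (one year) → Sep 18, 1858 (904 left).
−365 (one year) → Sep 18, 1857 (539 left).
−365 (one year) → Sep 18, 1856 (174 left).
−18 → Aug 31, 1856 (end of Aug, 31 days; 156 left).
−31 → Jul 31, 1856 (end of Jul, 31 days; 125 left).
−31 → Jun 30, 1856 (end of Jun, 30 days; 94 left).
−30 → May 31, 1856 (end of May, 31 days; 64 left).
−31 → Apr 30, 1856 (end of Apr, 30 days; 33 left).
−30 → Mar 31, 1856 (end of Mar, 31 days; 3 left).
−3 → Mar 28, 1856.

March 28, 1856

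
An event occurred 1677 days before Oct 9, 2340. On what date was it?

March 7, 2336

−366 (one year; includes Feb 29, 2340) → Oct 9, 2339 (1311 left).
−365 (one year) → Oct 9, 2338 (946 left).
−365 (one year) → Oct 9, 2337 (581 left).
−365 (one year) → Oct 9, 2336 (216 left).
−9 → Sep 30, 2336 (end of Sep, 30 days; 207 left).
−30 → Aug 31, 2336 (end of Aug, 31 days; 177 left).
−31 → Jul 31, 2336 (end of Jul, 31 days; 146 left).
−31 → Jun 30, 2336 (end of Jun, 30 days; 115 left).
−30 → May 31, 2336 (end of May, 31 days; 85 left).
−31 → Apr 30, 2336 (end of Apr, 30 days; 54 left).
−30 → Mar 31, 2336 (end of Mar, 31 days; 24 left).
−24 → Mar 7, 2336.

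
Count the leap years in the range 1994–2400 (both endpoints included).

Multiples of 4 in [1994,2400]: 102.
Of those, multiples of 100: 5 (not leap unless ÷400).
Multiples of 400: 2.
Leap years = 102 − 5 + 2 = 99.

99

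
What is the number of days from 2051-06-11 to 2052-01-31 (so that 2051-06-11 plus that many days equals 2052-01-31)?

Jun 11, 2051 → Jul 11, 2051: 30 days (June has 30).
Jul 11, 2051 → Aug 11, 2051: 31 days (July has 31).
Aug 11, 2051 → Sep 11, 2051: 31 days (August has 31).
Sep 11, 2051 → Oct 11, 2051: 30 days (September has 30).
Oct 11, 2051 → Nov 11, 2051: 31 days (October has 31).
Nov 11, 2051 → Dec 11, 2051: 30 days (November has 30).
Dec 11, 2051 → Jan 11, 2052: 31 days (December has 31).
Jan 11, 2052 → Jan 31, 2052: 20 days.
Total: 234 days.

234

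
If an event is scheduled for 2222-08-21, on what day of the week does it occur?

Wednesday

Doomsday rule: the anchor day for the 2200s is Friday. For year 22: 22÷12 = 1 r 10, and 10÷4 = 2, so 1+10+2 = 13.
Friday + 13 ≡ Thursday — that's 2222's doomsday.
In August the doomsday date is Aug 8.
Aug 21 is 13 days after Aug 8; 13 mod 7 = 6, so Thursday + 6 = Wednesday.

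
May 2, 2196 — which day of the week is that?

Monday

Doomsday rule: the anchor day for the 2100s is Sunday. For year 96: 96÷12 = 8 r 0, and 0÷4 = 0, so 8+0+0 = 8.
Sunday + 8 ≡ Monday — that's 2196's doomsday.
In May the doomsday date is May 9.
May 2 is 7 days before May 9; 7 mod 7 = 0, so Monday − 0 = Monday.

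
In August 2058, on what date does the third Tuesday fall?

August 1, 2058 is a Thursday.
The first Tuesday is therefore August 6 (5 days later).
The third Tuesday is 6 + 2×7 = August 20.

August 20, 2058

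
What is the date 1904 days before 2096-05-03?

−366 (one year; includes Feb 29, 2096) → May 3, 2095 (1538 left).
−365 (one year) → May 3, 2094 (1173 left).
−365 (one year) → May 3, 2093 (808 left).
−365 (one year) → May 3, 2092 (443 left).
−366 (one year; includes Feb 29, 2092) → May 3, 2091 (77 left).
−3 → Apr 30, 2091 (end of Apr, 30 days; 74 left).
−30 → Mar 31, 2091 (end of Mar, 31 days; 44 left).
−31 → Feb 28, 2091 (end of Feb, 28 days; 13 left).
−13 → Feb 15, 2091.

February 15, 2091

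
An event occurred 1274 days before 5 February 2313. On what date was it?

August 11, 2309

−366 (one year; includes Feb 29, 2312) → Feb 5, 2312 (908 left).
−365 (one year) → Feb 5, 2311 (543 left).
−365 (one year) → Feb 5, 2310 (178 left).
−5 → Jan 31, 2310 (end of Jan, 31 days; 173 left).
−31 → Dec 31, 2309 (end of Dec, 31 days; 142 left).
−31 → Nov 30, 2309 (end of Nov, 30 days; 111 left).
−30 → Oct 31, 2309 (end of Oct, 31 days; 81 left).
−31 → Sep 30, 2309 (end of Sep, 30 days; 50 left).
−30 → Aug 31, 2309 (end of Aug, 31 days; 20 left).
−20 → Aug 11, 2309.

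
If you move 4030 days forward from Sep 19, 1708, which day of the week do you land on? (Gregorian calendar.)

Sep 19, 1708 is a Wednesday.
4030 mod 7 = 5, so 4030 days after a Wednesday is Wednesday + 5 = Monday.

Monday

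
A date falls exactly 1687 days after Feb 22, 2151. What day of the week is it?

First find the weekday of Feb 22, 2151. Doomsday rule: the anchor day for the 2100s is Sunday. For year 51: 51÷12 = 4 r 3, and 3÷4 = 0, so 4+3+0 = 7.
Sunday + 7 ≡ Sunday — that's 2151's doomsday.
In February the doomsday date is Feb 28 (2151 is not a leap year).
Feb 22 is 6 days before Feb 28; 6 mod 7 = 6, so Sunday − 6 = Monday.
1687 mod 7 = 0, so 1687 days after a Monday is Monday + 0 = Monday.

Monday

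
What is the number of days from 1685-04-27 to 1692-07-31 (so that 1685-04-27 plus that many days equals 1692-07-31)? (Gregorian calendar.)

2652

Apr 27, 1685 → Apr 27, 1686: 365 days.
Apr 27, 1686 → Apr 27, 1687: 365 days.
Apr 27, 1687 → Apr 27, 1688: 366 days (Feb 29, 1688 is in that span).
Apr 27, 1688 → Apr 27, 1689: 365 days.
Apr 27, 1689 → Apr 27, 1690: 365 days.
Apr 27, 1690 → Apr 27, 1691: 365 days.
Apr 27, 1691 → Apr 27, 1692: 366 days (Feb 29, 1692 is in that span).
Apr 27, 1692 → May 27, 1692: 30 days (April has 30).
May 27, 1692 → Jun 27, 1692: 31 days (May has 31).
Jun 27, 1692 → Jul 27, 1692: 30 days (June has 30).
Jul 27, 1692 → Jul 31, 1692: 4 days.
Total: 2652 days.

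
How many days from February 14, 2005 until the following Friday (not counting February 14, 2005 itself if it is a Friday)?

4

Feb 14, 2005 is a Monday.
From Monday to the next Friday is 4 days.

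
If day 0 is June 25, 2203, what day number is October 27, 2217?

5238

Jun 25, 2203 → Jun 25, 2204: 366 days (Feb 29, 2204 is in that span).
Jun 25, 2204 → Jun 25, 2205: 365 days.
Jun 25, 2205 → Jun 25, 2206: 365 days.
Jun 25, 2206 → Jun 25, 2207: 365 days.
Jun 25, 2207 → Jun 25, 2208: 366 days (Feb 29, 2208 is in that span).
Jun 25, 2208 → Jun 25, 2209: 365 days.
Jun 25, 2209 → Jun 25, 2210: 365 days.
Jun 25, 2210 → Jun 25, 2211: 365 days.
Jun 25, 2211 → Jun 25, 2212: 366 days (Feb 29, 2212 is in that span).
Jun 25, 2212 → Jun 25, 2213: 365 days.
Jun 25, 2213 → Jun 25, 2214: 365 days.
Jun 25, 2214 → Jun 25, 2215: 365 days.
Jun 25, 2215 → Jun 25, 2216: 366 days (Feb 29, 2216 is in that span).
Jun 25, 2216 → Jun 25, 2217: 365 days.
Jun 25, 2217 → Jul 25, 2217: 30 days (June has 30).
Jul 25, 2217 → Aug 25, 2217: 31 days (July has 31).
Aug 25, 2217 → Sep 25, 2217: 31 days (August has 31).
Sep 25, 2217 → Oct 25, 2217: 30 days (September has 30).
Oct 25, 2217 → Oct 27, 2217: 2 days.
Total: 5238 days.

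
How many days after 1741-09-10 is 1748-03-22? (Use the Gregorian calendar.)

Sep 10, 1741 → Sep 10, 1742: 365 days.
Sep 10, 1742 → Sep 10, 1743: 365 days.
Sep 10, 1743 → Sep 10, 1744: 366 days (Feb 29, 1744 is in that span).
Sep 10, 1744 → Sep 10, 1745: 365 days.
Sep 10, 1745 → Sep 10, 1746: 365 days.
Sep 10, 1746 → Sep 10, 1747: 365 days.
Sep 10, 1747 → Oct 10, 1747: 30 days (September has 30).
Oct 10, 1747 → Nov 10, 1747: 31 days (October has 31).
Nov 10, 1747 → Dec 10, 1747: 30 days (November has 30).
Dec 10, 1747 → Jan 10, 1748: 31 days (December has 31).
Jan 10, 1748 → Feb 10, 1748: 31 days (January has 31).
Feb 10, 1748 → Mar 10, 1748: 29 days (February has 29).
Mar 10, 1748 → Mar 22, 1748: 12 days.
Total: 2385 days.

2385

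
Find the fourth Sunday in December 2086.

December 1, 2086 is a Sunday.
The first Sunday is therefore December 1 (same day).
The fourth Sunday is 1 + 3×7 = December 22.

December 22, 2086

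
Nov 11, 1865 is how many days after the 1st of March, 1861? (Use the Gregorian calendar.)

Mar 1, 1861 → Mar 1, 1862: 365 days.
Mar 1, 1862 → Mar 1, 1863: 365 days.
Mar 1, 1863 → Mar 1, 1864: 366 days (Feb 29, 1864 is in that span).
Mar 1, 1864 → Mar 1, 1865: 365 days.
Mar 1, 1865 → Apr 1, 1865: 31 days (March has 31).
Apr 1, 1865 → May 1, 1865: 30 days (April has 30).
May 1, 1865 → Jun 1, 1865: 31 days (May has 31).
Jun 1, 1865 → Jul 1, 1865: 30 days (June has 30).
Jul 1, 1865 → Aug 1, 1865: 31 days (July has 31).
Aug 1, 1865 → Sep 1, 1865: 31 days (August has 31).
Sep 1, 1865 → Oct 1, 1865: 30 days (September has 30).
Oct 1, 1865 → Nov 1, 1865: 31 days (October has 31).
Nov 1, 1865 → Nov 11, 1865: 10 days.
Total: 1716 days.

1716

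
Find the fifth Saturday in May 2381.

May 1, 2381 is a Friday.
The first Saturday is therefore May 2 (1 days later).
The fifth Saturday is 2 + 4×7 = May 30.

May 30, 2381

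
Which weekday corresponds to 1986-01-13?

Doomsday rule: the anchor day for the 1900s is Wednesday. For year 86: 86÷12 = 7 r 2, and 2÷4 = 0, so 7+2+0 = 9.
Wednesday + 9 ≡ Friday — that's 1986's doomsday.
In January the doomsday date is Jan 3 (1986 is not a leap year).
Jan 13 is 10 days after Jan 3; 10 mod 7 = 3, so Friday + 3 = Monday.

Monday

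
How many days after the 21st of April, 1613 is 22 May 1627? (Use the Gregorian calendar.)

5144

Apr 21, 1613 → Apr 21, 1614: 365 days.
Apr 21, 1614 → Apr 21, 1615: 365 days.
Apr 21, 1615 → Apr 21, 1616: 366 days (Feb 29, 1616 is in that span).
Apr 21, 1616 → Apr 21, 1617: 365 days.
Apr 21, 1617 → Apr 21, 1618: 365 days.
Apr 21, 1618 → Apr 21, 1619: 365 days.
Apr 21, 1619 → Apr 21, 1620: 366 days (Feb 29, 1620 is in that span).
Apr 21, 1620 → Apr 21, 1621: 365 days.
Apr 21, 1621 → Apr 21, 1622: 365 days.
Apr 21, 1622 → Apr 21, 1623: 365 days.
Apr 21, 1623 → Apr 21, 1624: 366 days (Feb 29, 1624 is in that span).
Apr 21, 1624 → Apr 21, 1625: 365 days.
Apr 21, 1625 → Apr 21, 1626: 365 days.
Apr 21, 1626 → May 21, 1626: 30 days (April has 30).
May 21, 1626 → Jun 21, 1626: 31 days (May has 31).
Jun 21, 1626 → Jul 21, 1626: 30 days (June has 30).
Jul 21, 1626 → Aug 21, 1626: 31 days (July has 31).
Aug 21, 1626 → Sep 21, 1626: 31 days (August has 31).
Sep 21, 1626 → Oct 21, 1626: 30 days (September has 30).
Oct 21, 1626 → Nov 21, 1626: 31 days (October has 31).
Nov 21, 1626 → Dec 21, 1626: 30 days (November has 30).
Dec 21, 1626 → Jan 21, 1627: 31 days (December has 31).
Jan 21, 1627 → Feb 21, 1627: 31 days (January has 31).
Feb 21, 1627 → Mar 21, 1627: 28 days (February has 28).
Mar 21, 1627 → Apr 21, 1627: 31 days (March has 31).
Apr 21, 1627 → May 21, 1627: 30 days (April has 30).
May 21, 1627 → May 22, 1627: 1 days.
Total: 5144 days.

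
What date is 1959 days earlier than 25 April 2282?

−365 (one year) → Apr 25, 2281 (1594 left).
−365 (one year) → Apr 25, 2280 (1229 left).
−366 (one year; includes Feb 29, 2280) → Apr 25, 2279 (863 left).
−365 (one year) → Apr 25, 2278 (498 left).
−365 (one year) → Apr 25, 2277 (133 left).
−25 → Mar 31, 2277 (end of Mar, 31 days; 108 left).
−31 → Feb 28, 2277 (end of Feb, 28 days; 77 left).
−28 → Jan 31, 2277 (end of Jan, 31 days; 49 left).
−31 → Dec 31, 2276 (end of Dec, 31 days; 18 left).
−18 → Dec 13, 2276.

December 13, 2276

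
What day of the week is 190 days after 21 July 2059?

First find the weekday of Jul 21, 2059. Doomsday rule: the anchor day for the 2000s is Tuesday. For year 59: 59÷12 = 4 r 11, and 11÷4 = 2, so 4+11+2 = 17.
Tuesday + 17 ≡ Friday — that's 2059's doomsday.
In July the doomsday date is Jul 11.
Jul 21 is 10 days after Jul 11; 10 mod 7 = 3, so Friday + 3 = Monday.
190 mod 7 = 1, so 190 days after a Monday is Monday + 1 = Tuesday.

Tuesday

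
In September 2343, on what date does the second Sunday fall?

September 1, 2343 is a Wednesday.
The first Sunday is therefore September 5 (4 days later).
The second Sunday is 5 + 1×7 = September 12.

September 12, 2343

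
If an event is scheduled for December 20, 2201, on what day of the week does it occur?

Doomsday rule: the anchor day for the 2200s is Friday. For year 01: 1÷12 = 0 r 1, and 1÷4 = 0, so 0+1+0 = 1.
Friday + 1 ≡ Saturday — that's 2201's doomsday.
In December the doomsday date is Dec 12.
Dec 20 is 8 days after Dec 12; 8 mod 7 = 1, so Saturday + 1 = Sunday.

Sunday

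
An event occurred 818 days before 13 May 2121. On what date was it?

−365 (one year) → May 13, 2120 (453 left).
−366 (one year; includes Feb 29, 2120) → May 13, 2119 (87 left).
−13 → Apr 30, 2119 (end of Apr, 30 days; 74 left).
−30 → Mar 31, 2119 (end of Mar, 31 days; 44 left).
−31 → Feb 28, 2119 (end of Feb, 28 days; 13 left).
−13 → Feb 15, 2119.

February 15, 2119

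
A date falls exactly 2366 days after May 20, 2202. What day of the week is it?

Thursday

First find the weekday of May 20, 2202. Doomsday rule: the anchor day for the 2200s is Friday. For year 02: 2÷12 = 0 r 2, and 2÷4 = 0, so 0+2+0 = 2.
Friday + 2 ≡ Sunday — that's 2202's doomsday.
In May the doomsday date is May 9.
May 20 is 11 days after May 9; 11 mod 7 = 4, so Sunday + 4 = Thursday.
2366 mod 7 = 0, so 2366 days after a Thursday is Thursday + 0 = Thursday.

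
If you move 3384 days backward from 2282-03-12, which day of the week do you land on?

Mar 12, 2282 is a Sunday.
3384 mod 7 = 3, so 3384 days before a Sunday is Sunday − 3 = Thursday.

Thursday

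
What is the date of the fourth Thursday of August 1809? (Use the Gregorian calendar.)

August 1, 1809 is a Tuesday.
The first Thursday is therefore August 3 (2 days later).
The fourth Thursday is 3 + 3×7 = August 24.

August 24, 1809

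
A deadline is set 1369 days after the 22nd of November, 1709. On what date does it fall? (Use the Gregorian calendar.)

+365 (one year) → Nov 22, 1710 (1004 left).
+365 (one year) → Nov 22, 1711 (639 left).
+366 (one year; includes Feb 29, 1712) → Nov 22, 1712 (273 left).
Nov has 30 days: +9 → Dec 1, 1712 (264 left).
Dec has 31 days: +31 → Jan 1, 1713 (233 left).
Jan has 31 days: +31 → Feb 1, 1713 (202 left).
Feb has 28 days: +28 → Mar 1, 1713 (174 left).
Mar has 31 days: +31 → Apr 1, 1713 (143 left).
Apr has 30 days: +30 → May 1, 1713 (113 left).
May has 31 days: +31 → Jun 1, 1713 (82 left).
Jun has 30 days: +30 → Jul 1, 1713 (52 left).
Jul has 31 days: +31 → Aug 1, 1713 (21 left).
+21 → Aug 22, 1713.

August 22, 1713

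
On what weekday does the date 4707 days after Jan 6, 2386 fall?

Thursday

First find the weekday of Jan 6, 2386. Doomsday rule: the anchor day for the 2300s is Wednesday. For year 86: 86÷12 = 7 r 2, and 2÷4 = 0, so 7+2+0 = 9.
Wednesday + 9 ≡ Friday — that's 2386's doomsday.
In January the doomsday date is Jan 3 (2386 is not a leap year).
Jan 6 is 3 days after Jan 3; 3 mod 7 = 3, so Friday + 3 = Monday.
4707 mod 7 = 3, so 4707 days after a Monday is Monday + 3 = Thursday.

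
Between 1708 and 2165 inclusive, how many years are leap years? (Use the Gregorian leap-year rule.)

Multiples of 4 in [1708,2165]: 115.
Of those, multiples of 100: 4 (not leap unless ÷400).
Multiples of 400: 1.
Leap years = 115 − 4 + 1 = 112.

112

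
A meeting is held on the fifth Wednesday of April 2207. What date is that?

April 1, 2207 is a Wednesday.
The first Wednesday is therefore April 1 (same day).
The fifth Wednesday is 1 + 4×7 = April 29.

April 29, 2207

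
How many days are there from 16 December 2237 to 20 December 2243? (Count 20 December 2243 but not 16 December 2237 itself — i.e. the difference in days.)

2195

Dec 16, 2237 → Dec 16, 2238: 365 days.
Dec 16, 2238 → Dec 16, 2239: 365 days.
Dec 16, 2239 → Dec 16, 2240: 366 days (Feb 29, 2240 is in that span).
Dec 16, 2240 → Dec 16, 2241: 365 days.
Dec 16, 2241 → Dec 16, 2242: 365 days.
Dec 16, 2242 → Jan 16, 2243: 31 days (December has 31).
Jan 16, 2243 → Feb 16, 2243: 31 days (January has 31).
Feb 16, 2243 → Mar 16, 2243: 28 days (February has 28).
Mar 16, 2243 → Apr 16, 2243: 31 days (March has 31).
Apr 16, 2243 → May 16, 2243: 30 days (April has 30).
May 16, 2243 → Jun 16, 2243: 31 days (May has 31).
Jun 16, 2243 → Jul 16, 2243: 30 days (June has 30).
Jul 16, 2243 → Aug 16, 2243: 31 days (July has 31).
Aug 16, 2243 → Sep 16, 2243: 31 days (August has 31).
Sep 16, 2243 → Oct 16, 2243: 30 days (September has 30).
Oct 16, 2243 → Nov 16, 2243: 31 days (October has 31).
Nov 16, 2243 → Dec 16, 2243: 30 days (November has 30).
Dec 16, 2243 → Dec 20, 2243: 4 days.
Total: 2195 days.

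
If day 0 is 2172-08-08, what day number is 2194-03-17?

7891

Aug 8, 2172 → Aug 8, 2173: 365 days.
Aug 8, 2173 → Aug 8, 2174: 365 days.
Aug 8, 2174 → Aug 8, 2175: 365 days.
Aug 8, 2175 → Aug 8, 2176: 366 days (Feb 29, 2176 is in that span).
Aug 8, 2176 → Aug 8, 2177: 365 days.
Aug 8, 2177 → Aug 8, 2178: 365 days.
Aug 8, 2178 → Aug 8, 2179: 365 days.
Aug 8, 2179 → Aug 8, 2180: 366 days (Feb 29, 2180 is in that span).
Aug 8, 2180 → Aug 8, 2181: 365 days.
Aug 8, 2181 → Aug 8, 2182: 365 days.
Aug 8, 2182 → Aug 8, 2183: 365 days.
Aug 8, 2183 → Aug 8, 2184: 366 days (Feb 29, 2184 is in that span).
Aug 8, 2184 → Aug 8, 2185: 365 days.
Aug 8, 2185 → Aug 8, 2186: 365 days.
Aug 8, 2186 → Aug 8, 2187: 365 days.
Aug 8, 2187 → Aug 8, 2188: 366 days (Feb 29, 2188 is in that span).
Aug 8, 2188 → Aug 8, 2189: 365 days.
Aug 8, 2189 → Aug 8, 2190: 365 days.
Aug 8, 2190 → Aug 8, 2191: 365 days.
Aug 8, 2191 → Aug 8, 2192: 366 days (Feb 29, 2192 is in that span).
Aug 8, 2192 → Aug 8, 2193: 365 days.
Aug 8, 2193 → Sep 8, 2193: 31 days (August has 31).
Sep 8, 2193 → Oct 8, 2193: 30 days (September has 30).
Oct 8, 2193 → Nov 8, 2193: 31 days (October has 31).
Nov 8, 2193 → Dec 8, 2193: 30 days (November has 30).
Dec 8, 2193 → Jan 8, 2194: 31 days (December has 31).
Jan 8, 2194 → Feb 8, 2194: 31 days (January has 31).
Feb 8, 2194 → Mar 8, 2194: 28 days (February has 28).
Mar 8, 2194 → Mar 17, 2194: 9 days.
Total: 7891 days.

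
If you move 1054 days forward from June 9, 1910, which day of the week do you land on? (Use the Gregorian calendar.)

First find the weekday of Jun 9, 1910. Doomsday rule: the anchor day for the 1900s is Wednesday. For year 10: 10÷12 = 0 r 10, and 10÷4 = 2, so 0+10+2 = 12.
Wednesday + 12 ≡ Monday — that's 1910's doomsday.
In June the doomsday date is Jun 6.
Jun 9 is 3 days after Jun 6; 3 mod 7 = 3, so Monday + 3 = Thursday.
1054 mod 7 = 4, so 1054 days after a Thursday is Thursday + 4 = Monday.

Monday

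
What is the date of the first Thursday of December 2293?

December 7, 2293

December 1, 2293 is a Friday.
The first Thursday is therefore December 7 (6 days later).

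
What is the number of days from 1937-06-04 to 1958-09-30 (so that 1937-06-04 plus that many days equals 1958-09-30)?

7788

Jun 4, 1937 → Jun 4, 1938: 365 days.
Jun 4, 1938 → Jun 4, 1939: 365 days.
Jun 4, 1939 → Jun 4, 1940: 366 days (Feb 29, 1940 is in that span).
Jun 4, 1940 → Jun 4, 1941: 365 days.
Jun 4, 1941 → Jun 4, 1942: 365 days.
Jun 4, 1942 → Jun 4, 1943: 365 days.
Jun 4, 1943 → Jun 4, 1944: 366 days (Feb 29, 1944 is in that span).
Jun 4, 1944 → Jun 4, 1945: 365 days.
Jun 4, 1945 → Jun 4, 1946: 365 days.
Jun 4, 1946 → Jun 4, 1947: 365 days.
Jun 4, 1947 → Jun 4, 1948: 366 days (Feb 29, 1948 is in that span).
Jun 4, 1948 → Jun 4, 1949: 365 days.
Jun 4, 1949 → Jun 4, 1950: 365 days.
Jun 4, 1950 → Jun 4, 1951: 365 days.
Jun 4, 1951 → Jun 4, 1952: 366 days (Feb 29, 1952 is in that span).
Jun 4, 1952 → Jun 4, 1953: 365 days.
Jun 4, 1953 → Jun 4, 1954: 365 days.
Jun 4, 1954 → Jun 4, 1955: 365 days.
Jun 4, 1955 → Jun 4, 1956: 366 days (Feb 29, 1956 is in that span).
Jun 4, 1956 → Jun 4, 1957: 365 days.
Jun 4, 1957 → Jun 4, 1958: 365 days.
Jun 4, 1958 → Jul 4, 1958: 30 days (June has 30).
Jul 4, 1958 → Aug 4, 1958: 31 days (July has 31).
Aug 4, 1958 → Sep 4, 1958: 31 days (August has 31).
Sep 4, 1958 → Sep 30, 1958: 26 days.
Total: 7788 days.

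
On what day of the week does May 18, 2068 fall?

Friday

Doomsday rule: the anchor day for the 2000s is Tuesday. For year 68: 68÷12 = 5 r 8, and 8÷4 = 2, so 5+8+2 = 15.
Tuesday + 15 ≡ Wednesday — that's 2068's doomsday.
In May the doomsday date is May 9.
May 18 is 9 days after May 9; 9 mod 7 = 2, so Wednesday + 2 = Friday.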